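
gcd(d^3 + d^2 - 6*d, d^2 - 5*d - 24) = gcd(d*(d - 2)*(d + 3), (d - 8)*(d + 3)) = d + 3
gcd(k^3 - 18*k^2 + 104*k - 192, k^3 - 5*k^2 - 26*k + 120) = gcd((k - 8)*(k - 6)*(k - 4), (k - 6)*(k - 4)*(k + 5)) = k^2 - 10*k + 24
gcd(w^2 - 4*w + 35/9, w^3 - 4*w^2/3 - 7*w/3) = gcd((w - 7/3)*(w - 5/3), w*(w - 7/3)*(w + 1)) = w - 7/3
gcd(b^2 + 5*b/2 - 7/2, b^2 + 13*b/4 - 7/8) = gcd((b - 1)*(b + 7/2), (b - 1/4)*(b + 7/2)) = b + 7/2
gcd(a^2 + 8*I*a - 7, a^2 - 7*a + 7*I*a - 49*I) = a + 7*I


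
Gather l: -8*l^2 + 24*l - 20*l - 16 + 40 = -8*l^2 + 4*l + 24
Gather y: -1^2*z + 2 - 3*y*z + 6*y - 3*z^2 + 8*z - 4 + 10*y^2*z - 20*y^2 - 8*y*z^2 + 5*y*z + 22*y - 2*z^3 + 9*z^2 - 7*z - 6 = y^2*(10*z - 20) + y*(-8*z^2 + 2*z + 28) - 2*z^3 + 6*z^2 - 8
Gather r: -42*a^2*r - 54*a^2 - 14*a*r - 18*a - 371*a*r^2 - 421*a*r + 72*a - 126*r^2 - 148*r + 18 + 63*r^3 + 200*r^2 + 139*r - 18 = -54*a^2 + 54*a + 63*r^3 + r^2*(74 - 371*a) + r*(-42*a^2 - 435*a - 9)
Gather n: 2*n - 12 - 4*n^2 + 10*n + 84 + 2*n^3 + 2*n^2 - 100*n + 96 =2*n^3 - 2*n^2 - 88*n + 168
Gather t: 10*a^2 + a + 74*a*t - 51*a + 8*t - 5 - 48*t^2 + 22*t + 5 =10*a^2 - 50*a - 48*t^2 + t*(74*a + 30)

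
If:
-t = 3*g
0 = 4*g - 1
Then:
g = 1/4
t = -3/4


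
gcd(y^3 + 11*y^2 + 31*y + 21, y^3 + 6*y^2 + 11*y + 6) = y^2 + 4*y + 3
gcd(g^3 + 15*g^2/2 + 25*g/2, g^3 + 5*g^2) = g^2 + 5*g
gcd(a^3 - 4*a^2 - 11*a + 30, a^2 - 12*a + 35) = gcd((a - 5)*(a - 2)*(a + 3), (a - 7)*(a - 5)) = a - 5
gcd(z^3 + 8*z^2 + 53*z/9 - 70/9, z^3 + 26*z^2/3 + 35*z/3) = z^2 + 26*z/3 + 35/3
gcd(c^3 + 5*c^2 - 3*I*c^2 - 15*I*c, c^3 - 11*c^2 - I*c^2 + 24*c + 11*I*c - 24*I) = 1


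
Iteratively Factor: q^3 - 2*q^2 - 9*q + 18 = (q - 3)*(q^2 + q - 6) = (q - 3)*(q + 3)*(q - 2)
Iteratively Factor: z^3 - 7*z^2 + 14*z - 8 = (z - 1)*(z^2 - 6*z + 8) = (z - 2)*(z - 1)*(z - 4)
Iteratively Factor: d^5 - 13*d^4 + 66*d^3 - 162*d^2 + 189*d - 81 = (d - 3)*(d^4 - 10*d^3 + 36*d^2 - 54*d + 27) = (d - 3)^2*(d^3 - 7*d^2 + 15*d - 9) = (d - 3)^3*(d^2 - 4*d + 3) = (d - 3)^4*(d - 1)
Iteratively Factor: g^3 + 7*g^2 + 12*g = (g + 4)*(g^2 + 3*g) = (g + 3)*(g + 4)*(g)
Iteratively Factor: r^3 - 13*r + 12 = (r + 4)*(r^2 - 4*r + 3) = (r - 1)*(r + 4)*(r - 3)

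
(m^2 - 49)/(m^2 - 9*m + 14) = (m + 7)/(m - 2)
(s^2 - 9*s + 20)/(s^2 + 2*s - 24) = (s - 5)/(s + 6)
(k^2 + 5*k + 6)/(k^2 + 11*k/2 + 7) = 2*(k + 3)/(2*k + 7)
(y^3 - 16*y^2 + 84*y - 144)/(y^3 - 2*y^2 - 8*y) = (y^2 - 12*y + 36)/(y*(y + 2))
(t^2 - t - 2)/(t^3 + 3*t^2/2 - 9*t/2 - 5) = 2/(2*t + 5)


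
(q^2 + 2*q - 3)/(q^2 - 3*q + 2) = (q + 3)/(q - 2)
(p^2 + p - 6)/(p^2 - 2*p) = (p + 3)/p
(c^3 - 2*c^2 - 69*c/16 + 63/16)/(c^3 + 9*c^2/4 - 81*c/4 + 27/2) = (c + 7/4)/(c + 6)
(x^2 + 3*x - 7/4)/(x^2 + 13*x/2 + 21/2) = (x - 1/2)/(x + 3)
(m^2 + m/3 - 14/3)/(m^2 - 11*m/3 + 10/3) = (3*m + 7)/(3*m - 5)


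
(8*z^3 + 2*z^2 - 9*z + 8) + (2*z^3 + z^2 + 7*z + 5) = 10*z^3 + 3*z^2 - 2*z + 13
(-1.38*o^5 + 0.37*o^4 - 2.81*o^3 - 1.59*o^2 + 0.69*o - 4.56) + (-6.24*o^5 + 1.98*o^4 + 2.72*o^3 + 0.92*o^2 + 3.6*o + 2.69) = -7.62*o^5 + 2.35*o^4 - 0.0899999999999999*o^3 - 0.67*o^2 + 4.29*o - 1.87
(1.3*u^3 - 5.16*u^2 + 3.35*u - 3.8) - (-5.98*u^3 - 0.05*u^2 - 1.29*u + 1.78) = 7.28*u^3 - 5.11*u^2 + 4.64*u - 5.58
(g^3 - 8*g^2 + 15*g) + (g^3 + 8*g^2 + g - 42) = 2*g^3 + 16*g - 42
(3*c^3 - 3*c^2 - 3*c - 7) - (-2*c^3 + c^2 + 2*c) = 5*c^3 - 4*c^2 - 5*c - 7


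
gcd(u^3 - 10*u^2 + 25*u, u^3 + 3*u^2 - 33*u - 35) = u - 5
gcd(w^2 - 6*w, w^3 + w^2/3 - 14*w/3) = w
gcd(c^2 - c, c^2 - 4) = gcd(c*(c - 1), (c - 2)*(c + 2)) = 1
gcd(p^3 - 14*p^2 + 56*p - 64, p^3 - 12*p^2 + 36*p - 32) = p^2 - 10*p + 16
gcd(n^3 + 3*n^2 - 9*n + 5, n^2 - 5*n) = 1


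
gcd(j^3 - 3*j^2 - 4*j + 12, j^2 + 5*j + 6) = j + 2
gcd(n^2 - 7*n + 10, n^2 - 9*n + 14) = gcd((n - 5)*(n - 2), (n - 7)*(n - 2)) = n - 2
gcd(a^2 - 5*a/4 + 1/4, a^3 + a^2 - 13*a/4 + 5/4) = a - 1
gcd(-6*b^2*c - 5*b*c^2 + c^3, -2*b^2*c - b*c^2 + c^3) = b*c + c^2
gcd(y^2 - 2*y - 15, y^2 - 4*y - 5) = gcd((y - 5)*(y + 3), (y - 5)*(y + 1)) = y - 5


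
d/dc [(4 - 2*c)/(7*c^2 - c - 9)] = 2*(-7*c^2 + c + (c - 2)*(14*c - 1) + 9)/(-7*c^2 + c + 9)^2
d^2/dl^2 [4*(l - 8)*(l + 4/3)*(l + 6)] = 24*l - 16/3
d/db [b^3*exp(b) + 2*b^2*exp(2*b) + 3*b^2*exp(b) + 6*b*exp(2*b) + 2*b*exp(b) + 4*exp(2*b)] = (b^3 + 4*b^2*exp(b) + 6*b^2 + 16*b*exp(b) + 8*b + 14*exp(b) + 2)*exp(b)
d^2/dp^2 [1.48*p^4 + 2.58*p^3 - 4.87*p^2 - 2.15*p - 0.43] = 17.76*p^2 + 15.48*p - 9.74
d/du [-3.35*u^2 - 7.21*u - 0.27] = -6.7*u - 7.21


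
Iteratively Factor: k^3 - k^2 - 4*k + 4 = (k - 2)*(k^2 + k - 2) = (k - 2)*(k - 1)*(k + 2)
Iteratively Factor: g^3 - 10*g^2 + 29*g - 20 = (g - 1)*(g^2 - 9*g + 20) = (g - 5)*(g - 1)*(g - 4)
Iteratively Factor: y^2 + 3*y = (y + 3)*(y)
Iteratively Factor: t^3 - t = (t - 1)*(t^2 + t) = (t - 1)*(t + 1)*(t)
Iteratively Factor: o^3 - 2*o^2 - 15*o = (o - 5)*(o^2 + 3*o) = o*(o - 5)*(o + 3)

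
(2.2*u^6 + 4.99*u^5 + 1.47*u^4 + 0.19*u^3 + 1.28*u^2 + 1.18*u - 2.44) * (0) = 0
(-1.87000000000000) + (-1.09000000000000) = -2.96000000000000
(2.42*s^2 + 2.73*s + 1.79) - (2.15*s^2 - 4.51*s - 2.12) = 0.27*s^2 + 7.24*s + 3.91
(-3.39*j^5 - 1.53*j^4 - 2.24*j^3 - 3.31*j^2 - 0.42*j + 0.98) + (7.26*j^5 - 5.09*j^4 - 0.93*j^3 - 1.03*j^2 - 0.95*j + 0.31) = 3.87*j^5 - 6.62*j^4 - 3.17*j^3 - 4.34*j^2 - 1.37*j + 1.29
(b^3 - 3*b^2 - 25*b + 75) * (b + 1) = b^4 - 2*b^3 - 28*b^2 + 50*b + 75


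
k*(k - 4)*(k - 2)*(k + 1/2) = k^4 - 11*k^3/2 + 5*k^2 + 4*k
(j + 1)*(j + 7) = j^2 + 8*j + 7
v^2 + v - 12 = (v - 3)*(v + 4)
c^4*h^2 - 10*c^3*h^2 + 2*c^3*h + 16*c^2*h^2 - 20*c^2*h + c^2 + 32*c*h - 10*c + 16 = (c - 8)*(c - 2)*(c*h + 1)^2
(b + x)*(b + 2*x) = b^2 + 3*b*x + 2*x^2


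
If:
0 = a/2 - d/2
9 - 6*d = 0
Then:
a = 3/2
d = 3/2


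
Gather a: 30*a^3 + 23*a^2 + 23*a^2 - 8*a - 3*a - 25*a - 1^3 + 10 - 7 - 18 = 30*a^3 + 46*a^2 - 36*a - 16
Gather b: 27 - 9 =18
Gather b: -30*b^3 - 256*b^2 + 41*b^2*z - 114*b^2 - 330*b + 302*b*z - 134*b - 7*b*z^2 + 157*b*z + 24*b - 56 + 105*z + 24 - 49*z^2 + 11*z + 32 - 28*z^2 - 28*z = -30*b^3 + b^2*(41*z - 370) + b*(-7*z^2 + 459*z - 440) - 77*z^2 + 88*z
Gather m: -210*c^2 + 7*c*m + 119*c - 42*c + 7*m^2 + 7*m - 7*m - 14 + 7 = -210*c^2 + 7*c*m + 77*c + 7*m^2 - 7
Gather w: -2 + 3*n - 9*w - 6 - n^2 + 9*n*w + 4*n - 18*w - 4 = -n^2 + 7*n + w*(9*n - 27) - 12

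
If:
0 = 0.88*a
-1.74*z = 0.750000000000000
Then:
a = 0.00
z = -0.43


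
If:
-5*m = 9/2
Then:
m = -9/10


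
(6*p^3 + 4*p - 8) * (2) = 12*p^3 + 8*p - 16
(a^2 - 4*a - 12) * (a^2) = a^4 - 4*a^3 - 12*a^2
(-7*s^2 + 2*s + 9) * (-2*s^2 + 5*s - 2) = 14*s^4 - 39*s^3 + 6*s^2 + 41*s - 18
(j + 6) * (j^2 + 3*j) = j^3 + 9*j^2 + 18*j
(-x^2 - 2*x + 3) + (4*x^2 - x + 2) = 3*x^2 - 3*x + 5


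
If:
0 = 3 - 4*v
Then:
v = 3/4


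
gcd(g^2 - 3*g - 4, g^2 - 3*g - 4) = g^2 - 3*g - 4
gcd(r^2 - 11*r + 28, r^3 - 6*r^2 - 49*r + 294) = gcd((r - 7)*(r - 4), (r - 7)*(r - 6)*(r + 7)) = r - 7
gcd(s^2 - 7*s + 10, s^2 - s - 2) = s - 2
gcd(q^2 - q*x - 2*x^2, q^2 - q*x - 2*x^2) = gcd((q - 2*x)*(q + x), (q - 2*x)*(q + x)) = -q^2 + q*x + 2*x^2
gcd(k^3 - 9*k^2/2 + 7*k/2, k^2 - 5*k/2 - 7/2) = k - 7/2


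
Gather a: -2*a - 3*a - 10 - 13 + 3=-5*a - 20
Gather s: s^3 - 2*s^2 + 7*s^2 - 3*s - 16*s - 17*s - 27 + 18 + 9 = s^3 + 5*s^2 - 36*s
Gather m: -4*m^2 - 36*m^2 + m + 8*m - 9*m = -40*m^2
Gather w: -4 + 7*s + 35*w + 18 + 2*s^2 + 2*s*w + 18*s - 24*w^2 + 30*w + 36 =2*s^2 + 25*s - 24*w^2 + w*(2*s + 65) + 50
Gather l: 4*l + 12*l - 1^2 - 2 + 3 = 16*l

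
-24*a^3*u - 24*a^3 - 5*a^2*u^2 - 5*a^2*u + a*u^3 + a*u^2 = (-8*a + u)*(3*a + u)*(a*u + a)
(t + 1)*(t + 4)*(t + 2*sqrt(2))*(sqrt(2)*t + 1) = sqrt(2)*t^4 + 5*t^3 + 5*sqrt(2)*t^3 + 6*sqrt(2)*t^2 + 25*t^2 + 10*sqrt(2)*t + 20*t + 8*sqrt(2)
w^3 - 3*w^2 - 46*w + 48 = (w - 8)*(w - 1)*(w + 6)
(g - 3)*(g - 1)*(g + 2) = g^3 - 2*g^2 - 5*g + 6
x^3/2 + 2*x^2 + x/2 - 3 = (x/2 + 1)*(x - 1)*(x + 3)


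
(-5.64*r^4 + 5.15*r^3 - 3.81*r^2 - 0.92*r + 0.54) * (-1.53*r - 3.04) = 8.6292*r^5 + 9.2661*r^4 - 9.8267*r^3 + 12.99*r^2 + 1.9706*r - 1.6416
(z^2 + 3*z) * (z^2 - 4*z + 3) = z^4 - z^3 - 9*z^2 + 9*z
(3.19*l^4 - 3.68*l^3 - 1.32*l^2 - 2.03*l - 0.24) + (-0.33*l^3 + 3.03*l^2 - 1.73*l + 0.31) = 3.19*l^4 - 4.01*l^3 + 1.71*l^2 - 3.76*l + 0.07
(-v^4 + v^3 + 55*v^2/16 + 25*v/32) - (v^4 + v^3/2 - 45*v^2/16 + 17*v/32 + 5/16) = -2*v^4 + v^3/2 + 25*v^2/4 + v/4 - 5/16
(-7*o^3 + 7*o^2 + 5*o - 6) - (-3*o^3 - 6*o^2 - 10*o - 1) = -4*o^3 + 13*o^2 + 15*o - 5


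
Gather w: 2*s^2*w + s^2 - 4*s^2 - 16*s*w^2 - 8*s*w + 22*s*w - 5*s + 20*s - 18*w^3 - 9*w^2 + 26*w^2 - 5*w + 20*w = -3*s^2 + 15*s - 18*w^3 + w^2*(17 - 16*s) + w*(2*s^2 + 14*s + 15)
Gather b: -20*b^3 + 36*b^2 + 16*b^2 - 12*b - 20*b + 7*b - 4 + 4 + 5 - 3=-20*b^3 + 52*b^2 - 25*b + 2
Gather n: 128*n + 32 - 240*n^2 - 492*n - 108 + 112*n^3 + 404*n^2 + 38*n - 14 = 112*n^3 + 164*n^2 - 326*n - 90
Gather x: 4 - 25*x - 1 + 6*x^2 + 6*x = 6*x^2 - 19*x + 3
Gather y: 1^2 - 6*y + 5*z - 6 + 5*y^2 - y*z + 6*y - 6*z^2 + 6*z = 5*y^2 - y*z - 6*z^2 + 11*z - 5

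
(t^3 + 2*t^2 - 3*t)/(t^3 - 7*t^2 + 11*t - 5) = t*(t + 3)/(t^2 - 6*t + 5)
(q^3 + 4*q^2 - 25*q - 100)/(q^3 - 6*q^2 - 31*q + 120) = (q^2 - q - 20)/(q^2 - 11*q + 24)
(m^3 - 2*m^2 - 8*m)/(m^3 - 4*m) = (m - 4)/(m - 2)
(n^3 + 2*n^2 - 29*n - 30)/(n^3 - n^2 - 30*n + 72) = (n^2 - 4*n - 5)/(n^2 - 7*n + 12)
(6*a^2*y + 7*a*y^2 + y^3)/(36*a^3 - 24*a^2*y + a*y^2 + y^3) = y*(a + y)/(6*a^2 - 5*a*y + y^2)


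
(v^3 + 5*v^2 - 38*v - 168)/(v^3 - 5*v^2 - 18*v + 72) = (v + 7)/(v - 3)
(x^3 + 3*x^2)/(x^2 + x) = x*(x + 3)/(x + 1)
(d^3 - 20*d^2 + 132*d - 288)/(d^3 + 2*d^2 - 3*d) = (d^3 - 20*d^2 + 132*d - 288)/(d*(d^2 + 2*d - 3))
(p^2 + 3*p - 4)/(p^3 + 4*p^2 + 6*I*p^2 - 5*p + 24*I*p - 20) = (p - 1)/(p^2 + 6*I*p - 5)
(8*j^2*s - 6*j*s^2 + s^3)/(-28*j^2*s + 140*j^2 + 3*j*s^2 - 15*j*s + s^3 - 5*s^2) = s*(-2*j + s)/(7*j*s - 35*j + s^2 - 5*s)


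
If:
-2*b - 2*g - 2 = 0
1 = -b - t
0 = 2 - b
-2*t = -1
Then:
No Solution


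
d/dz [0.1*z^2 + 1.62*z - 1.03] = 0.2*z + 1.62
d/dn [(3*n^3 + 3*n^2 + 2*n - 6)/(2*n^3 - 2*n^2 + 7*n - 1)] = 2*(-6*n^4 + 17*n^3 + 26*n^2 - 15*n + 20)/(4*n^6 - 8*n^5 + 32*n^4 - 32*n^3 + 53*n^2 - 14*n + 1)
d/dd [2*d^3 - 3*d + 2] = 6*d^2 - 3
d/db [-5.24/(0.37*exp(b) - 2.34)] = 1.9388*exp(b)/(0.37*exp(b) - 2.34)^2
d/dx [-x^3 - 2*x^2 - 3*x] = -3*x^2 - 4*x - 3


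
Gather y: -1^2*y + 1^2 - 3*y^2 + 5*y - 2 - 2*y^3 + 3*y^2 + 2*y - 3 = -2*y^3 + 6*y - 4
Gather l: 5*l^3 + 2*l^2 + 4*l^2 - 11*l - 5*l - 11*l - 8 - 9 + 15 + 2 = 5*l^3 + 6*l^2 - 27*l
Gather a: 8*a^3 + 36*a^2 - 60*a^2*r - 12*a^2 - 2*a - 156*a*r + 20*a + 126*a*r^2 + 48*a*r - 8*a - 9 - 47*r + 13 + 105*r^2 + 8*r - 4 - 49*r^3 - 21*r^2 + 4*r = 8*a^3 + a^2*(24 - 60*r) + a*(126*r^2 - 108*r + 10) - 49*r^3 + 84*r^2 - 35*r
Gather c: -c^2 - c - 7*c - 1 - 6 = -c^2 - 8*c - 7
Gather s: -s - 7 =-s - 7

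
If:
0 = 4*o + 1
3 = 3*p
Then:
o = -1/4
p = 1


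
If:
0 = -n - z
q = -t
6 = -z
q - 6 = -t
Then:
No Solution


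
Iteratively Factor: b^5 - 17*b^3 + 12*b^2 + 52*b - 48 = (b - 1)*(b^4 + b^3 - 16*b^2 - 4*b + 48) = (b - 3)*(b - 1)*(b^3 + 4*b^2 - 4*b - 16) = (b - 3)*(b - 1)*(b + 4)*(b^2 - 4) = (b - 3)*(b - 1)*(b + 2)*(b + 4)*(b - 2)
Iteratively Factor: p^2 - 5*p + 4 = (p - 1)*(p - 4)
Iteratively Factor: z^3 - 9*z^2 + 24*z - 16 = (z - 4)*(z^2 - 5*z + 4) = (z - 4)*(z - 1)*(z - 4)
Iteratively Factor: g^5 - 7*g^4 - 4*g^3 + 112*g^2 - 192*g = (g - 3)*(g^4 - 4*g^3 - 16*g^2 + 64*g) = (g - 4)*(g - 3)*(g^3 - 16*g) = (g - 4)^2*(g - 3)*(g^2 + 4*g) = (g - 4)^2*(g - 3)*(g + 4)*(g)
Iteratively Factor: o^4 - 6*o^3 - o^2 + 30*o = (o - 3)*(o^3 - 3*o^2 - 10*o) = o*(o - 3)*(o^2 - 3*o - 10) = o*(o - 5)*(o - 3)*(o + 2)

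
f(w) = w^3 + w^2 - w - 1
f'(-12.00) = 407.00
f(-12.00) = -1573.00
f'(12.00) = 455.00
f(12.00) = 1859.00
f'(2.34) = 20.11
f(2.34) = 14.95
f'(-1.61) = 3.56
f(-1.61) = -0.97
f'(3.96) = 53.96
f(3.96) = 72.82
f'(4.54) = 69.91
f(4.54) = 108.65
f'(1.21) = 5.81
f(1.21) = 1.03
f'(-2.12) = 8.24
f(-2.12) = -3.91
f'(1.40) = 7.68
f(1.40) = 2.30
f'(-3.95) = 37.91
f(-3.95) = -43.08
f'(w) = 3*w^2 + 2*w - 1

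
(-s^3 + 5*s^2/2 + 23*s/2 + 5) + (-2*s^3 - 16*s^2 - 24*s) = -3*s^3 - 27*s^2/2 - 25*s/2 + 5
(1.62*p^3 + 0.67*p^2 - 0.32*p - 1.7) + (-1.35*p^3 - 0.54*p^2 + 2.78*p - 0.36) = 0.27*p^3 + 0.13*p^2 + 2.46*p - 2.06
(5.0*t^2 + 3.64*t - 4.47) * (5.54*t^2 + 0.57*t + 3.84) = 27.7*t^4 + 23.0156*t^3 - 3.489*t^2 + 11.4297*t - 17.1648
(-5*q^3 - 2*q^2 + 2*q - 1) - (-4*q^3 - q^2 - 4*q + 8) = -q^3 - q^2 + 6*q - 9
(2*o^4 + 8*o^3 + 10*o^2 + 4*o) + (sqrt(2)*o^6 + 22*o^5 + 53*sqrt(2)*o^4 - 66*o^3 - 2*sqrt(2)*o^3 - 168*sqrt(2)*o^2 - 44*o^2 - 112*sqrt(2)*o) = sqrt(2)*o^6 + 22*o^5 + 2*o^4 + 53*sqrt(2)*o^4 - 58*o^3 - 2*sqrt(2)*o^3 - 168*sqrt(2)*o^2 - 34*o^2 - 112*sqrt(2)*o + 4*o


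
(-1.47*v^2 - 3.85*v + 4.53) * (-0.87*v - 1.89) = 1.2789*v^3 + 6.1278*v^2 + 3.3354*v - 8.5617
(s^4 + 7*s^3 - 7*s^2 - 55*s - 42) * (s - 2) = s^5 + 5*s^4 - 21*s^3 - 41*s^2 + 68*s + 84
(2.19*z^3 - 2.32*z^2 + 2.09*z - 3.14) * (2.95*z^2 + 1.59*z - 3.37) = 6.4605*z^5 - 3.3619*z^4 - 4.9036*z^3 + 1.8785*z^2 - 12.0359*z + 10.5818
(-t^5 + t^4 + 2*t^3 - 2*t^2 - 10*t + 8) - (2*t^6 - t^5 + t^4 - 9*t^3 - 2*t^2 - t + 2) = -2*t^6 + 11*t^3 - 9*t + 6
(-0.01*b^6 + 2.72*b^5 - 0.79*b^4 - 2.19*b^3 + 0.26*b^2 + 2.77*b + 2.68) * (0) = 0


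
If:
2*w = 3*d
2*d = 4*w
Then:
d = 0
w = 0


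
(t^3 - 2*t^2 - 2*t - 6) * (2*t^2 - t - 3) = 2*t^5 - 5*t^4 - 5*t^3 - 4*t^2 + 12*t + 18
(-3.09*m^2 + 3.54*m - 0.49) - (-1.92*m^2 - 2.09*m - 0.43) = -1.17*m^2 + 5.63*m - 0.06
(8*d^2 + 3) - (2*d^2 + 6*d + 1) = 6*d^2 - 6*d + 2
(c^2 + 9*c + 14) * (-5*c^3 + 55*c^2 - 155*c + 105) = -5*c^5 + 10*c^4 + 270*c^3 - 520*c^2 - 1225*c + 1470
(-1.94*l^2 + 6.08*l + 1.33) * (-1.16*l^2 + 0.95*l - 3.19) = 2.2504*l^4 - 8.8958*l^3 + 10.4218*l^2 - 18.1317*l - 4.2427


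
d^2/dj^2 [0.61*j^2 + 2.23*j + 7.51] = 1.22000000000000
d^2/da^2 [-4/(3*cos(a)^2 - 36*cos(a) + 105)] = 4*(4*sin(a)^4 - 6*sin(a)^2 + 465*cos(a) - 9*cos(3*a) - 216)/(3*(cos(a) - 7)^3*(cos(a) - 5)^3)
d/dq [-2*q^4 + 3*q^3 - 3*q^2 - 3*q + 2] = -8*q^3 + 9*q^2 - 6*q - 3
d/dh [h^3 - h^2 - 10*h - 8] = 3*h^2 - 2*h - 10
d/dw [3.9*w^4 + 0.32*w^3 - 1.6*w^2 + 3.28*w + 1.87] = 15.6*w^3 + 0.96*w^2 - 3.2*w + 3.28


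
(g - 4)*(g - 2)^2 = g^3 - 8*g^2 + 20*g - 16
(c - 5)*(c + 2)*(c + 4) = c^3 + c^2 - 22*c - 40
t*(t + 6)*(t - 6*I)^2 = t^4 + 6*t^3 - 12*I*t^3 - 36*t^2 - 72*I*t^2 - 216*t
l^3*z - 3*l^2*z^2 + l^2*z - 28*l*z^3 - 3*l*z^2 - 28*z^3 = (l - 7*z)*(l + 4*z)*(l*z + z)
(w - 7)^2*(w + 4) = w^3 - 10*w^2 - 7*w + 196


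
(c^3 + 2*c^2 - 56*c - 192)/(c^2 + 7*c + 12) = (c^2 - 2*c - 48)/(c + 3)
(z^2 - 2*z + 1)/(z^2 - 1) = (z - 1)/(z + 1)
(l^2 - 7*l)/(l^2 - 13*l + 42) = l/(l - 6)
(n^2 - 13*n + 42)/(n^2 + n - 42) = (n - 7)/(n + 7)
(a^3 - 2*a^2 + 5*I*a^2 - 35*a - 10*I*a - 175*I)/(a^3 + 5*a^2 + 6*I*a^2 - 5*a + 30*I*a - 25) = (a - 7)/(a + I)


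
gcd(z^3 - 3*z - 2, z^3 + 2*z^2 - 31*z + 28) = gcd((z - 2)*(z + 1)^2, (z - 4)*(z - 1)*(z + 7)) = 1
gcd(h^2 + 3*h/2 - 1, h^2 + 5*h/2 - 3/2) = h - 1/2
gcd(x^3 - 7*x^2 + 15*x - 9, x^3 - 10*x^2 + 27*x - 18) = x^2 - 4*x + 3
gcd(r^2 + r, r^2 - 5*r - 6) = r + 1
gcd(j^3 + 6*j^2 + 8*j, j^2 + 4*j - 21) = 1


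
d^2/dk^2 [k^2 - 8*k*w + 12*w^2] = 2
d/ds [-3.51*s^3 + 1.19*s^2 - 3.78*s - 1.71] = -10.53*s^2 + 2.38*s - 3.78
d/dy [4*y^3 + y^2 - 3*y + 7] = 12*y^2 + 2*y - 3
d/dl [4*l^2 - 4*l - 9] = 8*l - 4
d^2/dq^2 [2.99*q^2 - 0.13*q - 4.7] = 5.98000000000000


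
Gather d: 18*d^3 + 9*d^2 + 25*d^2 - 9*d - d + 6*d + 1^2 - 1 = 18*d^3 + 34*d^2 - 4*d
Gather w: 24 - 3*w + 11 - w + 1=36 - 4*w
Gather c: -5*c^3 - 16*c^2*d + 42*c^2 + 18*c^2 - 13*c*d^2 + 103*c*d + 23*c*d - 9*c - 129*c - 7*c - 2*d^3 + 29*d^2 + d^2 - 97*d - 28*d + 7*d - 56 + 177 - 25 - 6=-5*c^3 + c^2*(60 - 16*d) + c*(-13*d^2 + 126*d - 145) - 2*d^3 + 30*d^2 - 118*d + 90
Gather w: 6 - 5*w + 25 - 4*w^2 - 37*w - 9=-4*w^2 - 42*w + 22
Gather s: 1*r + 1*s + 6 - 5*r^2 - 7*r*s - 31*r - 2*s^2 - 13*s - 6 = -5*r^2 - 30*r - 2*s^2 + s*(-7*r - 12)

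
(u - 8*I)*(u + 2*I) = u^2 - 6*I*u + 16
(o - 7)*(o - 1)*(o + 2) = o^3 - 6*o^2 - 9*o + 14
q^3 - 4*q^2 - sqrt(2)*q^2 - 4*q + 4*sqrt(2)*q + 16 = (q - 4)*(q - 2*sqrt(2))*(q + sqrt(2))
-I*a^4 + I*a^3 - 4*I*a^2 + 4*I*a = a*(a - 2*I)*(a + 2*I)*(-I*a + I)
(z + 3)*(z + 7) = z^2 + 10*z + 21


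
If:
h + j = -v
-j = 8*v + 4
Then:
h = 7*v + 4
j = -8*v - 4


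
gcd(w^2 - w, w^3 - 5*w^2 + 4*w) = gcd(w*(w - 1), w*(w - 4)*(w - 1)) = w^2 - w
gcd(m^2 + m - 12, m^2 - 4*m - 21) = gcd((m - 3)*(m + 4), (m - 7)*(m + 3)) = 1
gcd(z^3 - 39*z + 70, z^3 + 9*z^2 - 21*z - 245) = z^2 + 2*z - 35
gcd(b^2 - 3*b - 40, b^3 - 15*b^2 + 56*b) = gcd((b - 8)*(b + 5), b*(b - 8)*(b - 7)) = b - 8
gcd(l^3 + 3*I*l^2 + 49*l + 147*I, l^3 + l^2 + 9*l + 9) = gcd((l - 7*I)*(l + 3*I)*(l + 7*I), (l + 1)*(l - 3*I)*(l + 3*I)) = l + 3*I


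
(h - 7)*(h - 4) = h^2 - 11*h + 28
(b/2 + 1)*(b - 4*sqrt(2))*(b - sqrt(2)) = b^3/2 - 5*sqrt(2)*b^2/2 + b^2 - 5*sqrt(2)*b + 4*b + 8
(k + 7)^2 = k^2 + 14*k + 49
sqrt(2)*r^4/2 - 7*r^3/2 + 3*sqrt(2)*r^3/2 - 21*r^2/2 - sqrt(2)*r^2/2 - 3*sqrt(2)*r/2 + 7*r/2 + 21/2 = (r - 1)*(r + 3)*(r - 7*sqrt(2)/2)*(sqrt(2)*r/2 + sqrt(2)/2)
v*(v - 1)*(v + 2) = v^3 + v^2 - 2*v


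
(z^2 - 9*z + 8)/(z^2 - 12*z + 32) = (z - 1)/(z - 4)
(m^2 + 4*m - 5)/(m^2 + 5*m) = (m - 1)/m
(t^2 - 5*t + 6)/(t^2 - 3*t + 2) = (t - 3)/(t - 1)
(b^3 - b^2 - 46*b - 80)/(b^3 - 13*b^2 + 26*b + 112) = (b + 5)/(b - 7)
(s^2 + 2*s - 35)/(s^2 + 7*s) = (s - 5)/s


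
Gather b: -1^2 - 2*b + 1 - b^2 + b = -b^2 - b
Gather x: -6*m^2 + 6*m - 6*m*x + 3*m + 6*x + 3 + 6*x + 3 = -6*m^2 + 9*m + x*(12 - 6*m) + 6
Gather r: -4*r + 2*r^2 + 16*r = 2*r^2 + 12*r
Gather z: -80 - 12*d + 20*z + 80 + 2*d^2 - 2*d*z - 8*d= 2*d^2 - 20*d + z*(20 - 2*d)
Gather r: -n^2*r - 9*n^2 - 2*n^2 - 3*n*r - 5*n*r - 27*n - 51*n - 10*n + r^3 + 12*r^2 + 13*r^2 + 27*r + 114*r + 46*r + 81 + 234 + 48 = -11*n^2 - 88*n + r^3 + 25*r^2 + r*(-n^2 - 8*n + 187) + 363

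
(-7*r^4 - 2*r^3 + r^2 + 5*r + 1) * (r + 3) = -7*r^5 - 23*r^4 - 5*r^3 + 8*r^2 + 16*r + 3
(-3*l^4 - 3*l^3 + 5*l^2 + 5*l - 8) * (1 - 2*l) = 6*l^5 + 3*l^4 - 13*l^3 - 5*l^2 + 21*l - 8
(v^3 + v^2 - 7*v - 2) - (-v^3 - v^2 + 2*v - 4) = 2*v^3 + 2*v^2 - 9*v + 2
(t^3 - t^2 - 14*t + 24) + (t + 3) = t^3 - t^2 - 13*t + 27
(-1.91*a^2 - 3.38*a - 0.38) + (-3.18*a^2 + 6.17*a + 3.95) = -5.09*a^2 + 2.79*a + 3.57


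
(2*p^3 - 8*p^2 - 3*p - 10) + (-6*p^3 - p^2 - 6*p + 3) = -4*p^3 - 9*p^2 - 9*p - 7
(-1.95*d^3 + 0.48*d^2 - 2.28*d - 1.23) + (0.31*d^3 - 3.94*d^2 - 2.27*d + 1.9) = -1.64*d^3 - 3.46*d^2 - 4.55*d + 0.67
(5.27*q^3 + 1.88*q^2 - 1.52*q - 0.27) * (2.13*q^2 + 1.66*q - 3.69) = 11.2251*q^5 + 12.7526*q^4 - 19.5631*q^3 - 10.0355*q^2 + 5.1606*q + 0.9963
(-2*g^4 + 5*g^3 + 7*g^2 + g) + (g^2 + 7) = -2*g^4 + 5*g^3 + 8*g^2 + g + 7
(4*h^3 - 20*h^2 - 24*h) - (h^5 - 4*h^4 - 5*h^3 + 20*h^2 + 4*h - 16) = -h^5 + 4*h^4 + 9*h^3 - 40*h^2 - 28*h + 16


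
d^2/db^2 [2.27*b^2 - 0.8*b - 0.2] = 4.54000000000000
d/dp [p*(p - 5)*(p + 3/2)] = 3*p^2 - 7*p - 15/2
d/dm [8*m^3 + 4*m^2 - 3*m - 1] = 24*m^2 + 8*m - 3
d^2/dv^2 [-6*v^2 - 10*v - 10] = -12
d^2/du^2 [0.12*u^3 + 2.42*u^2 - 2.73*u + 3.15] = 0.72*u + 4.84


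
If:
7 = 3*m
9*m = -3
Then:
No Solution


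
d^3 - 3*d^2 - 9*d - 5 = (d - 5)*(d + 1)^2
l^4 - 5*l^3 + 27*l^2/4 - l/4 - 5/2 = (l - 5/2)*(l - 2)*(l - 1)*(l + 1/2)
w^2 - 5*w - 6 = (w - 6)*(w + 1)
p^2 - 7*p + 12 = (p - 4)*(p - 3)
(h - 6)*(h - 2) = h^2 - 8*h + 12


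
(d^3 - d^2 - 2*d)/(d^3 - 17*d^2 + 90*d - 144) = d*(d^2 - d - 2)/(d^3 - 17*d^2 + 90*d - 144)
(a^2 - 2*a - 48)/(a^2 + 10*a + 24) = (a - 8)/(a + 4)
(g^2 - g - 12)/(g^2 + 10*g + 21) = (g - 4)/(g + 7)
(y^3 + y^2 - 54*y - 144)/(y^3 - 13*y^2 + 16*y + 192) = (y + 6)/(y - 8)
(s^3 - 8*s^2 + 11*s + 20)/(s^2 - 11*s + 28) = (s^2 - 4*s - 5)/(s - 7)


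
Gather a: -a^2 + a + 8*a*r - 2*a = -a^2 + a*(8*r - 1)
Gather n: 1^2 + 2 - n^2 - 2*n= -n^2 - 2*n + 3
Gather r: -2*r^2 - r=-2*r^2 - r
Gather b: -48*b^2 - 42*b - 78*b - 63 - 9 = -48*b^2 - 120*b - 72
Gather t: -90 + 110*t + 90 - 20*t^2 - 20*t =-20*t^2 + 90*t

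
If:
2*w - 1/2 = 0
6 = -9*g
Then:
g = -2/3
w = 1/4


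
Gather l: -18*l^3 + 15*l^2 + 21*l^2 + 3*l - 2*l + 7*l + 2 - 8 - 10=-18*l^3 + 36*l^2 + 8*l - 16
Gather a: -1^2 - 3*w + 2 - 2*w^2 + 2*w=-2*w^2 - w + 1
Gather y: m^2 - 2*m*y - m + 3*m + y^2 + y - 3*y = m^2 + 2*m + y^2 + y*(-2*m - 2)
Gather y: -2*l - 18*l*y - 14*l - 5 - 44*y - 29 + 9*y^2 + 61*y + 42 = -16*l + 9*y^2 + y*(17 - 18*l) + 8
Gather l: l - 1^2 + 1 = l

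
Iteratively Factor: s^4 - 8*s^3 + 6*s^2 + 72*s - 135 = (s + 3)*(s^3 - 11*s^2 + 39*s - 45) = (s - 5)*(s + 3)*(s^2 - 6*s + 9) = (s - 5)*(s - 3)*(s + 3)*(s - 3)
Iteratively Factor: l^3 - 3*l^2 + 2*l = (l)*(l^2 - 3*l + 2) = l*(l - 2)*(l - 1)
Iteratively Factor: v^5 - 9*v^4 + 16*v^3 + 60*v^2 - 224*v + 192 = (v - 4)*(v^4 - 5*v^3 - 4*v^2 + 44*v - 48) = (v - 4)*(v - 2)*(v^3 - 3*v^2 - 10*v + 24) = (v - 4)*(v - 2)^2*(v^2 - v - 12) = (v - 4)^2*(v - 2)^2*(v + 3)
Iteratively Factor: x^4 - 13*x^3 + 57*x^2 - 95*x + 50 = (x - 2)*(x^3 - 11*x^2 + 35*x - 25) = (x - 5)*(x - 2)*(x^2 - 6*x + 5) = (x - 5)*(x - 2)*(x - 1)*(x - 5)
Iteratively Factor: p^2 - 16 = (p + 4)*(p - 4)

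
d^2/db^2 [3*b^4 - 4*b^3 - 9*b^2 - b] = 36*b^2 - 24*b - 18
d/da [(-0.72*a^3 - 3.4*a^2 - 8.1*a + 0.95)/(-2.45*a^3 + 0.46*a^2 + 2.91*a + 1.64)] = (8.88178419700125e-16*a^5 - 8.6612*a^4 - 43.8804*a^3 - 2.7279*a^2 - 12.026*a - 16.0485)/(6.0025*a^6 - 2.254*a^5 - 14.0474*a^4 - 5.3588*a^3 + 9.9769*a^2 + 9.5448*a + 2.6896)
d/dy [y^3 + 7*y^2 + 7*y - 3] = 3*y^2 + 14*y + 7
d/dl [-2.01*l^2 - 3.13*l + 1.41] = -4.02*l - 3.13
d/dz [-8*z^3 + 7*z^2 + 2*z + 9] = -24*z^2 + 14*z + 2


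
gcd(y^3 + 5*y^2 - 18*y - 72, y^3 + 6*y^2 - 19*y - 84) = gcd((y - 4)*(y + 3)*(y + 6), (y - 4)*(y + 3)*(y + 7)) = y^2 - y - 12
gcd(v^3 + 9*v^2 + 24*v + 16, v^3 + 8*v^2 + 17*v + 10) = v + 1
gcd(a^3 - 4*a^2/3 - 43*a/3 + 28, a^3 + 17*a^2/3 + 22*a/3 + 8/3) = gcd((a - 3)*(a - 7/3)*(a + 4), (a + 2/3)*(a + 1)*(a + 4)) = a + 4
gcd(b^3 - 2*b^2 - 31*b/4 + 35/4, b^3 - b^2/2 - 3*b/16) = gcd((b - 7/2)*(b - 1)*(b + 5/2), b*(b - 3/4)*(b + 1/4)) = 1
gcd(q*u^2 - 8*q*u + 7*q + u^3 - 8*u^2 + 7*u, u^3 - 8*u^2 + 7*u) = u^2 - 8*u + 7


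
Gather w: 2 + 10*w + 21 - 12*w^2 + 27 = -12*w^2 + 10*w + 50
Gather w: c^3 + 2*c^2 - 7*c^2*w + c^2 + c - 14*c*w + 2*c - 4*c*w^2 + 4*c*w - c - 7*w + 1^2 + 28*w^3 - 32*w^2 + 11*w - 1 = c^3 + 3*c^2 + 2*c + 28*w^3 + w^2*(-4*c - 32) + w*(-7*c^2 - 10*c + 4)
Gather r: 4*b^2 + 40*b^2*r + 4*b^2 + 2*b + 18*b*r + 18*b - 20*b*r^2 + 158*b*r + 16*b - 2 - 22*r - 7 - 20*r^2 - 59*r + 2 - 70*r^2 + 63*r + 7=8*b^2 + 36*b + r^2*(-20*b - 90) + r*(40*b^2 + 176*b - 18)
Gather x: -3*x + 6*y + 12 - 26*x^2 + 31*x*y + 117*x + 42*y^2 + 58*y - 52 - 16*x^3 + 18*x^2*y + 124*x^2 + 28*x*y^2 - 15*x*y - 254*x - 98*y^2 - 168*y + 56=-16*x^3 + x^2*(18*y + 98) + x*(28*y^2 + 16*y - 140) - 56*y^2 - 104*y + 16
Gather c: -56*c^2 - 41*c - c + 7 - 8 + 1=-56*c^2 - 42*c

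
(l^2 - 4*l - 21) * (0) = 0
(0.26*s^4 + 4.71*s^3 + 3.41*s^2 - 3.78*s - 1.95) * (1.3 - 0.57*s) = -0.1482*s^5 - 2.3467*s^4 + 4.1793*s^3 + 6.5876*s^2 - 3.8025*s - 2.535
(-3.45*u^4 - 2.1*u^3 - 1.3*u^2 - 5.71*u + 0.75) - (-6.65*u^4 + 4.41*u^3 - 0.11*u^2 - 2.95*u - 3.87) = 3.2*u^4 - 6.51*u^3 - 1.19*u^2 - 2.76*u + 4.62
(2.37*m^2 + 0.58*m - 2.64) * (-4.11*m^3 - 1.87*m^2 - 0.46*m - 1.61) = -9.7407*m^5 - 6.8157*m^4 + 8.6756*m^3 + 0.8543*m^2 + 0.2806*m + 4.2504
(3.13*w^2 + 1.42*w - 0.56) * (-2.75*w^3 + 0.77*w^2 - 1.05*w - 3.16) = -8.6075*w^5 - 1.4949*w^4 - 0.6531*w^3 - 11.813*w^2 - 3.8992*w + 1.7696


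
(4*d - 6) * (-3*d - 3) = -12*d^2 + 6*d + 18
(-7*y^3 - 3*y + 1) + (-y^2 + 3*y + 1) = -7*y^3 - y^2 + 2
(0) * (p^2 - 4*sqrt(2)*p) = 0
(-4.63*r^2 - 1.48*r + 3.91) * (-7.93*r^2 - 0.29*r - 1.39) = 36.7159*r^4 + 13.0791*r^3 - 24.1414*r^2 + 0.9233*r - 5.4349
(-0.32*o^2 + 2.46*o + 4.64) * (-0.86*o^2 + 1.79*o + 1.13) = 0.2752*o^4 - 2.6884*o^3 + 0.0514000000000006*o^2 + 11.0854*o + 5.2432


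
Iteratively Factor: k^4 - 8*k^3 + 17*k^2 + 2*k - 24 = (k + 1)*(k^3 - 9*k^2 + 26*k - 24) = (k - 2)*(k + 1)*(k^2 - 7*k + 12) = (k - 3)*(k - 2)*(k + 1)*(k - 4)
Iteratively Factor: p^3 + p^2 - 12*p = (p)*(p^2 + p - 12) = p*(p - 3)*(p + 4)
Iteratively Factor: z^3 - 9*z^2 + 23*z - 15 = (z - 1)*(z^2 - 8*z + 15) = (z - 5)*(z - 1)*(z - 3)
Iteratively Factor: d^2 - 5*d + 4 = (d - 4)*(d - 1)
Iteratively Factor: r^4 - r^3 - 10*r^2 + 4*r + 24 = (r + 2)*(r^3 - 3*r^2 - 4*r + 12) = (r - 3)*(r + 2)*(r^2 - 4) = (r - 3)*(r + 2)^2*(r - 2)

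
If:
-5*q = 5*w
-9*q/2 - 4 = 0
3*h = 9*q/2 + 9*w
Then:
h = 4/3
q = -8/9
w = 8/9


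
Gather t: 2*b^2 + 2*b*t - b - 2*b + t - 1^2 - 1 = 2*b^2 - 3*b + t*(2*b + 1) - 2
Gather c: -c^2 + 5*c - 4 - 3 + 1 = -c^2 + 5*c - 6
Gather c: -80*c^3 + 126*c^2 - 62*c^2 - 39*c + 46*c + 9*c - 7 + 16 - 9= -80*c^3 + 64*c^2 + 16*c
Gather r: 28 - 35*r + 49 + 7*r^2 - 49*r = 7*r^2 - 84*r + 77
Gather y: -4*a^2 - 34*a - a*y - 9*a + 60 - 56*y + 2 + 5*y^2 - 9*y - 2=-4*a^2 - 43*a + 5*y^2 + y*(-a - 65) + 60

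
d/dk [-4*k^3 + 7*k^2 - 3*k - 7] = -12*k^2 + 14*k - 3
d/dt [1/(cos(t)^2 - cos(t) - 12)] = (2*cos(t) - 1)*sin(t)/(sin(t)^2 + cos(t) + 11)^2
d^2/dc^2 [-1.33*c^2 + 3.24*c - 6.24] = -2.66000000000000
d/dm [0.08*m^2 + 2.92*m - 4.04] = 0.16*m + 2.92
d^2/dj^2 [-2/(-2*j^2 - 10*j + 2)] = 2*(-j^2 - 5*j + (2*j + 5)^2 + 1)/(j^2 + 5*j - 1)^3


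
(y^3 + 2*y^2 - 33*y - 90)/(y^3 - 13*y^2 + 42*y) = (y^2 + 8*y + 15)/(y*(y - 7))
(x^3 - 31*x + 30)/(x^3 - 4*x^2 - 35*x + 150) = (x - 1)/(x - 5)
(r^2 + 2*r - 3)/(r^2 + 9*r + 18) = (r - 1)/(r + 6)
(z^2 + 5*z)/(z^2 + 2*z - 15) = z/(z - 3)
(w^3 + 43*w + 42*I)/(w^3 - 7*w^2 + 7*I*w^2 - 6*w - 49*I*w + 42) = (w - 7*I)/(w - 7)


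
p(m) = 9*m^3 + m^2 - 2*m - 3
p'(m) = 27*m^2 + 2*m - 2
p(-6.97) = -2987.96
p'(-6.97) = 1295.74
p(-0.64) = -3.67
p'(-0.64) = 7.78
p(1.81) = 50.02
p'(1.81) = 90.07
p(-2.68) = -163.70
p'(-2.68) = 186.56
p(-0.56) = -3.15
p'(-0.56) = 5.35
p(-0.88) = -6.60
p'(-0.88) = 17.15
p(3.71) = 462.93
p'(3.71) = 377.05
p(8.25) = 5102.20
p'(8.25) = 1852.19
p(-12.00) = -15387.00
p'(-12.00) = 3862.00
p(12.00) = 15669.00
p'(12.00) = 3910.00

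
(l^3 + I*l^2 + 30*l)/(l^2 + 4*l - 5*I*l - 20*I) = l*(l + 6*I)/(l + 4)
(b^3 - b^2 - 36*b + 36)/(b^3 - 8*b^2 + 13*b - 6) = (b + 6)/(b - 1)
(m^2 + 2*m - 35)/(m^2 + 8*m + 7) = (m - 5)/(m + 1)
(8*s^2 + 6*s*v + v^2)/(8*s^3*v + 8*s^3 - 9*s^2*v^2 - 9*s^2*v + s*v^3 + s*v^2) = (8*s^2 + 6*s*v + v^2)/(s*(8*s^2*v + 8*s^2 - 9*s*v^2 - 9*s*v + v^3 + v^2))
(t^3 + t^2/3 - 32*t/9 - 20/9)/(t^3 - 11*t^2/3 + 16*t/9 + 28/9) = (3*t + 5)/(3*t - 7)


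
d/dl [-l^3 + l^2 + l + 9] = -3*l^2 + 2*l + 1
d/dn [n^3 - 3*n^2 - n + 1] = 3*n^2 - 6*n - 1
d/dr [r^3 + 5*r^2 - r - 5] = 3*r^2 + 10*r - 1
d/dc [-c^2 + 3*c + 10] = 3 - 2*c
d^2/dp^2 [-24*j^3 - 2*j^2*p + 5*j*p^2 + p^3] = 10*j + 6*p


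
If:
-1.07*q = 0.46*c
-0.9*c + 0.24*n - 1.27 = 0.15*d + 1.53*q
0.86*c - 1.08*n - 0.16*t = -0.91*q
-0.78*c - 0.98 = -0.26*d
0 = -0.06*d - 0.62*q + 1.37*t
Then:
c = -3.14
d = -5.66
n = -1.42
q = 1.35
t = 0.36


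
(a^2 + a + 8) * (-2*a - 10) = -2*a^3 - 12*a^2 - 26*a - 80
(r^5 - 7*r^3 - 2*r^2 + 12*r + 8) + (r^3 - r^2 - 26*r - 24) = r^5 - 6*r^3 - 3*r^2 - 14*r - 16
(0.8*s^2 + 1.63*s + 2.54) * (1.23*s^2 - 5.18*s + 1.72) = 0.984*s^4 - 2.1391*s^3 - 3.9432*s^2 - 10.3536*s + 4.3688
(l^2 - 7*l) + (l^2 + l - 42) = 2*l^2 - 6*l - 42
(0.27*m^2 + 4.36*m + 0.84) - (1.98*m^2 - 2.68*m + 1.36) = -1.71*m^2 + 7.04*m - 0.52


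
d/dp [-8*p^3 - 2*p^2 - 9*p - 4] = -24*p^2 - 4*p - 9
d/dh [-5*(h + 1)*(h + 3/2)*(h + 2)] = -15*h^2 - 45*h - 65/2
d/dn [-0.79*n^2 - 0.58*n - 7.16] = -1.58*n - 0.58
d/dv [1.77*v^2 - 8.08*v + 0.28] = 3.54*v - 8.08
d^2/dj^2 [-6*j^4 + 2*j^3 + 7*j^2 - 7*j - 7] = -72*j^2 + 12*j + 14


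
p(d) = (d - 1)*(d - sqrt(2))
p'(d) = 2*d - sqrt(2) - 1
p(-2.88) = 16.66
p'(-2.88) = -8.17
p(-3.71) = 24.14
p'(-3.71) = -9.83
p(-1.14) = 5.47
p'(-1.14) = -4.69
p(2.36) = 1.29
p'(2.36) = 2.31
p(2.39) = 1.36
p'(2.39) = 2.37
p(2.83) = 2.59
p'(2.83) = 3.25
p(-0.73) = 3.71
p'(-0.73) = -3.87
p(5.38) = 17.37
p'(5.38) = 8.35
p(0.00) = 1.41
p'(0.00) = -2.41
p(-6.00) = 51.90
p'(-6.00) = -14.41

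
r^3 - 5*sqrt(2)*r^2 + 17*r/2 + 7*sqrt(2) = (r - 7*sqrt(2)/2)*(r - 2*sqrt(2))*(r + sqrt(2)/2)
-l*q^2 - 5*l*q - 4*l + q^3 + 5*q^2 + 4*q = (-l + q)*(q + 1)*(q + 4)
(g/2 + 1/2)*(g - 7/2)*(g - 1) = g^3/2 - 7*g^2/4 - g/2 + 7/4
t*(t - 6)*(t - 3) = t^3 - 9*t^2 + 18*t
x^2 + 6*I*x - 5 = (x + I)*(x + 5*I)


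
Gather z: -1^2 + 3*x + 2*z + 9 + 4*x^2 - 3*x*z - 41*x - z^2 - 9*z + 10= 4*x^2 - 38*x - z^2 + z*(-3*x - 7) + 18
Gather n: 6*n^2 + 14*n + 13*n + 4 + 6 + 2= 6*n^2 + 27*n + 12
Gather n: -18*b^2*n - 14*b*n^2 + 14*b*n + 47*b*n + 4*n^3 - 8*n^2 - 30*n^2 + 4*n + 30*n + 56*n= 4*n^3 + n^2*(-14*b - 38) + n*(-18*b^2 + 61*b + 90)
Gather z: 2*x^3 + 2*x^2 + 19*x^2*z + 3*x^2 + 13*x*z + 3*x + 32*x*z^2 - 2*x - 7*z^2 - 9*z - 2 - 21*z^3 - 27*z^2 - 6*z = 2*x^3 + 5*x^2 + x - 21*z^3 + z^2*(32*x - 34) + z*(19*x^2 + 13*x - 15) - 2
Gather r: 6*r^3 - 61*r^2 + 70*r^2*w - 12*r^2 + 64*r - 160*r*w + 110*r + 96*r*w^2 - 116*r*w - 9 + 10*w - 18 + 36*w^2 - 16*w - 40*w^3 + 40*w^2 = 6*r^3 + r^2*(70*w - 73) + r*(96*w^2 - 276*w + 174) - 40*w^3 + 76*w^2 - 6*w - 27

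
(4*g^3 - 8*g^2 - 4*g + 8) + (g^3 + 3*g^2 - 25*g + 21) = 5*g^3 - 5*g^2 - 29*g + 29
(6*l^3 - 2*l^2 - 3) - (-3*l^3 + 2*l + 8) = 9*l^3 - 2*l^2 - 2*l - 11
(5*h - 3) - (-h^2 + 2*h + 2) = h^2 + 3*h - 5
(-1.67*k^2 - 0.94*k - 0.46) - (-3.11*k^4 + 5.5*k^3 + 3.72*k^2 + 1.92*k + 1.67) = 3.11*k^4 - 5.5*k^3 - 5.39*k^2 - 2.86*k - 2.13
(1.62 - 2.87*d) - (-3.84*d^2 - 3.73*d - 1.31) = 3.84*d^2 + 0.86*d + 2.93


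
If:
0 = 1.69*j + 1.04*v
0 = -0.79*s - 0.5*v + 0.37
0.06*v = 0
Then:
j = 0.00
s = 0.47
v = 0.00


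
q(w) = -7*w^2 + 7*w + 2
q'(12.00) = -161.00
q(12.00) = -922.00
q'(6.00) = -77.00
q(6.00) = -208.00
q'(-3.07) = 49.98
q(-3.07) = -85.46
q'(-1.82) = 32.48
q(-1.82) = -33.93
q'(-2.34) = 39.76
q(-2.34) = -52.71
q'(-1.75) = 31.50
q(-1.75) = -31.69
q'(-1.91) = 33.74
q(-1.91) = -36.91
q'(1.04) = -7.56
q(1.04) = 1.71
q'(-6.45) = 97.30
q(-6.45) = -334.37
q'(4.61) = -57.54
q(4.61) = -114.49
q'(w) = 7 - 14*w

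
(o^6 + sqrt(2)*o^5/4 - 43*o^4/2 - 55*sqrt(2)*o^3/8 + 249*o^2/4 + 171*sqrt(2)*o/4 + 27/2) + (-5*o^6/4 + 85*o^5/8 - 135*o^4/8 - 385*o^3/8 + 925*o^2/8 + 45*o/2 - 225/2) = -o^6/4 + sqrt(2)*o^5/4 + 85*o^5/8 - 307*o^4/8 - 385*o^3/8 - 55*sqrt(2)*o^3/8 + 1423*o^2/8 + 45*o/2 + 171*sqrt(2)*o/4 - 99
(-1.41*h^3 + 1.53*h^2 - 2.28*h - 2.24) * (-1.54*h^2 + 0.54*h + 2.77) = 2.1714*h^5 - 3.1176*h^4 + 0.4317*h^3 + 6.4565*h^2 - 7.5252*h - 6.2048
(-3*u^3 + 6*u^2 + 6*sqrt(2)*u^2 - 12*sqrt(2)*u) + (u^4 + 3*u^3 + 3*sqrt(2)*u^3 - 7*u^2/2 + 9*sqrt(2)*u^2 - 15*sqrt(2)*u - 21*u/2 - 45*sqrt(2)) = u^4 + 3*sqrt(2)*u^3 + 5*u^2/2 + 15*sqrt(2)*u^2 - 27*sqrt(2)*u - 21*u/2 - 45*sqrt(2)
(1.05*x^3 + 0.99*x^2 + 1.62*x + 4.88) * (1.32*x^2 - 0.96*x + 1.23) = 1.386*x^5 + 0.2988*x^4 + 2.4795*x^3 + 6.1041*x^2 - 2.6922*x + 6.0024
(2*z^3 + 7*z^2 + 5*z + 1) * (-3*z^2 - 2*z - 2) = -6*z^5 - 25*z^4 - 33*z^3 - 27*z^2 - 12*z - 2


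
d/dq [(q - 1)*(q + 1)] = 2*q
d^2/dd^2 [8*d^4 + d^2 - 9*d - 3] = 96*d^2 + 2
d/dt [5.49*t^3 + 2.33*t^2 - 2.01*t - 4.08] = 16.47*t^2 + 4.66*t - 2.01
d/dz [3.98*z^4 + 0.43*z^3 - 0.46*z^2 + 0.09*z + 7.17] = 15.92*z^3 + 1.29*z^2 - 0.92*z + 0.09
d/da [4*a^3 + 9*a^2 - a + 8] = 12*a^2 + 18*a - 1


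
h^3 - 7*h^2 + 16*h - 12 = (h - 3)*(h - 2)^2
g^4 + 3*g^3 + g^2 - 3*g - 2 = (g - 1)*(g + 1)^2*(g + 2)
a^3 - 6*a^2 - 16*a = a*(a - 8)*(a + 2)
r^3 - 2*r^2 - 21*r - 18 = (r - 6)*(r + 1)*(r + 3)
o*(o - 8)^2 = o^3 - 16*o^2 + 64*o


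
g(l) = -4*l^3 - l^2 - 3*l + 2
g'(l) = -12*l^2 - 2*l - 3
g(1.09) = -7.64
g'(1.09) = -19.44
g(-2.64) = 76.55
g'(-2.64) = -81.36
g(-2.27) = 50.45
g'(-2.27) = -60.29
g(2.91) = -113.77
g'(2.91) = -110.44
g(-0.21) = 2.62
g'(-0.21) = -3.11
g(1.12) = -8.23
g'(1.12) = -20.29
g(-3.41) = 159.21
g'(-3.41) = -135.72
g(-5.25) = 569.00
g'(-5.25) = -323.25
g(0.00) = 2.00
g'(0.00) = -3.00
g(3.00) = -124.00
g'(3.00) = -117.00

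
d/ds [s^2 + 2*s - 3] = 2*s + 2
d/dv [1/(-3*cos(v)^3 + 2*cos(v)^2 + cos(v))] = (-9*sin(v) + sin(v)/cos(v)^2 + 4*tan(v))/((cos(v) - 1)^2*(3*cos(v) + 1)^2)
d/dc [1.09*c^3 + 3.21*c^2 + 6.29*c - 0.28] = 3.27*c^2 + 6.42*c + 6.29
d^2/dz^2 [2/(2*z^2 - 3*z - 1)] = 4*(4*z^2 - 6*z - (4*z - 3)^2 - 2)/(-2*z^2 + 3*z + 1)^3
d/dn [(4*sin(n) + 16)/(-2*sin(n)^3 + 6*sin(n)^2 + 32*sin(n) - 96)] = 2*(2*sin(n) - 7)*cos(n)/((sin(n) - 4)^2*(sin(n) - 3)^2)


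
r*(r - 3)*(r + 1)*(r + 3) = r^4 + r^3 - 9*r^2 - 9*r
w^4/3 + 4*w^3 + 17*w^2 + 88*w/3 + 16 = (w/3 + 1)*(w + 1)*(w + 4)^2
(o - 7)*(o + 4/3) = o^2 - 17*o/3 - 28/3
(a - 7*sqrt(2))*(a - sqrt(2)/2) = a^2 - 15*sqrt(2)*a/2 + 7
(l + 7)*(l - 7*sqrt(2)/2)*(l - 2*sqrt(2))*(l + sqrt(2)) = l^4 - 9*sqrt(2)*l^3/2 + 7*l^3 - 63*sqrt(2)*l^2/2 + 3*l^2 + 14*sqrt(2)*l + 21*l + 98*sqrt(2)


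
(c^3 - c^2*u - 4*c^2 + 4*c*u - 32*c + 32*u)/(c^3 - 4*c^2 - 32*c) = (c - u)/c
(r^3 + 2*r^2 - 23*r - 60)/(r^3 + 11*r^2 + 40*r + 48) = (r - 5)/(r + 4)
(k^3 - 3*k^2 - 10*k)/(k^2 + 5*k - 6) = k*(k^2 - 3*k - 10)/(k^2 + 5*k - 6)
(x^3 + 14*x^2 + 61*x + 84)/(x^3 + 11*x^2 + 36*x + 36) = (x^2 + 11*x + 28)/(x^2 + 8*x + 12)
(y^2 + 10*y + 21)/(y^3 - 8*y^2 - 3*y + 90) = (y + 7)/(y^2 - 11*y + 30)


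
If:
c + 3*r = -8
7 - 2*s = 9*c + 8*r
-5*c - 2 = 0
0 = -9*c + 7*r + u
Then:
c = -2/5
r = -38/15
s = 463/30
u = 212/15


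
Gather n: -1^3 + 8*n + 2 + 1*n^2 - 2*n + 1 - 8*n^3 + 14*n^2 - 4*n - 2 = -8*n^3 + 15*n^2 + 2*n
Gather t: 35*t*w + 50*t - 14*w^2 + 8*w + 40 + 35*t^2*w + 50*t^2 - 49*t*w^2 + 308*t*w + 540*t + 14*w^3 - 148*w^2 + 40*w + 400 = t^2*(35*w + 50) + t*(-49*w^2 + 343*w + 590) + 14*w^3 - 162*w^2 + 48*w + 440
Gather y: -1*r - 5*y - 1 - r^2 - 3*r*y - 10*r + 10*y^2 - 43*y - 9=-r^2 - 11*r + 10*y^2 + y*(-3*r - 48) - 10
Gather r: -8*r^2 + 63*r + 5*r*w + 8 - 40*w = -8*r^2 + r*(5*w + 63) - 40*w + 8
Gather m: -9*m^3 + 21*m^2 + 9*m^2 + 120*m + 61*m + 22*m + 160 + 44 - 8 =-9*m^3 + 30*m^2 + 203*m + 196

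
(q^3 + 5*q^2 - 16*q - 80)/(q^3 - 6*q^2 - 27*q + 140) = (q + 4)/(q - 7)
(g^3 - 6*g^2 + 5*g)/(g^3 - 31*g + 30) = g/(g + 6)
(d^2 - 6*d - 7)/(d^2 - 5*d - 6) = (d - 7)/(d - 6)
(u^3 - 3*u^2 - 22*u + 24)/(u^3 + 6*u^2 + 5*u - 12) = (u - 6)/(u + 3)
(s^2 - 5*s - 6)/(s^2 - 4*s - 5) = (s - 6)/(s - 5)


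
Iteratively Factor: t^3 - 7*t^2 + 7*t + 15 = (t - 3)*(t^2 - 4*t - 5) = (t - 5)*(t - 3)*(t + 1)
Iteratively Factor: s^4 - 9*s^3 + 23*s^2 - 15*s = (s)*(s^3 - 9*s^2 + 23*s - 15) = s*(s - 1)*(s^2 - 8*s + 15) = s*(s - 3)*(s - 1)*(s - 5)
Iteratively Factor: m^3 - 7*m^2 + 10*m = (m)*(m^2 - 7*m + 10) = m*(m - 5)*(m - 2)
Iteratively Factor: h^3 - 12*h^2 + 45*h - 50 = (h - 2)*(h^2 - 10*h + 25) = (h - 5)*(h - 2)*(h - 5)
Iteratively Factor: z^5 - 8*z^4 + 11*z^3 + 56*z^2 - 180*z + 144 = (z + 3)*(z^4 - 11*z^3 + 44*z^2 - 76*z + 48) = (z - 3)*(z + 3)*(z^3 - 8*z^2 + 20*z - 16) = (z - 3)*(z - 2)*(z + 3)*(z^2 - 6*z + 8) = (z - 4)*(z - 3)*(z - 2)*(z + 3)*(z - 2)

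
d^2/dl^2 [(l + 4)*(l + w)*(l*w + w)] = 2*w*(3*l + w + 5)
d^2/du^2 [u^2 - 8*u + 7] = 2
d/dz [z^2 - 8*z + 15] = 2*z - 8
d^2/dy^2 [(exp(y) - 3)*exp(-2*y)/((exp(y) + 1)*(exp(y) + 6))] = (9*exp(5*y) + 29*exp(4*y) - 275*exp(3*y) - 1413*exp(2*y) - 1350*exp(y) - 432)*exp(-2*y)/(exp(6*y) + 21*exp(5*y) + 165*exp(4*y) + 595*exp(3*y) + 990*exp(2*y) + 756*exp(y) + 216)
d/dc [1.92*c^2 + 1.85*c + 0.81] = 3.84*c + 1.85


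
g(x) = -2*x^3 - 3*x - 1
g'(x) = -6*x^2 - 3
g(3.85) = -126.68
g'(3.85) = -91.94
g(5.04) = -272.17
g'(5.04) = -155.41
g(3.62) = -106.74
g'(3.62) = -81.63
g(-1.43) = 9.14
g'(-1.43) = -15.27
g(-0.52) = 0.84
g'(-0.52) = -4.62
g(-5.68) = 382.54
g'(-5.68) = -196.57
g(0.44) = -2.49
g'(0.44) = -4.16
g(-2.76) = 49.33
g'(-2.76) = -48.71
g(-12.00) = 3491.00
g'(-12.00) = -867.00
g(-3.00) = 62.00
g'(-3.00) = -57.00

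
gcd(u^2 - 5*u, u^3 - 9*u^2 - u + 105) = u - 5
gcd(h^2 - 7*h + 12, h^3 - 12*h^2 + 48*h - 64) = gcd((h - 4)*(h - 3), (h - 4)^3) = h - 4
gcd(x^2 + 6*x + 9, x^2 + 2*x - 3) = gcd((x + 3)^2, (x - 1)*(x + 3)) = x + 3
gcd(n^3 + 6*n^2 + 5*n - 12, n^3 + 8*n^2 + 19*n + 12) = n^2 + 7*n + 12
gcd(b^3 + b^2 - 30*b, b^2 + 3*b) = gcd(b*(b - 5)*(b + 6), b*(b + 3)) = b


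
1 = 1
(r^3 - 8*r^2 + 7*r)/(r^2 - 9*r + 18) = r*(r^2 - 8*r + 7)/(r^2 - 9*r + 18)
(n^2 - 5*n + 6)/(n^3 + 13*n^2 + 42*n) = (n^2 - 5*n + 6)/(n*(n^2 + 13*n + 42))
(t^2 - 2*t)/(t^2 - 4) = t/(t + 2)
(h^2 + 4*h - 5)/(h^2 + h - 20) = (h - 1)/(h - 4)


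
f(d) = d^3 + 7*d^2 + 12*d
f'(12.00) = 612.00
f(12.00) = 2880.00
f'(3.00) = 81.00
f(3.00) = 126.00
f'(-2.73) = -3.86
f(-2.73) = -0.94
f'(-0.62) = 4.47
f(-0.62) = -4.99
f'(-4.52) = 10.01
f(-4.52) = -3.57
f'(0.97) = 28.40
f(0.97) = 19.14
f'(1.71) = 44.71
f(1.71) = 45.99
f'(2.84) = 75.96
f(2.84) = 113.45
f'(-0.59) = 4.78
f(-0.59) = -4.85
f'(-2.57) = -4.17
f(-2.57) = -1.58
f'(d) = 3*d^2 + 14*d + 12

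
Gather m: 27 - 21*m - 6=21 - 21*m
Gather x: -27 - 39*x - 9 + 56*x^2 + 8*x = 56*x^2 - 31*x - 36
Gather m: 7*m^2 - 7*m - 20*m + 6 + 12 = 7*m^2 - 27*m + 18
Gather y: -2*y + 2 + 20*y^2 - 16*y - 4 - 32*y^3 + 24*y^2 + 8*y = -32*y^3 + 44*y^2 - 10*y - 2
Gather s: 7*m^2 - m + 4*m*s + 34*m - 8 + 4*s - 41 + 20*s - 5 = 7*m^2 + 33*m + s*(4*m + 24) - 54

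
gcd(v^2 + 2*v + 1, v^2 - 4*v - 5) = v + 1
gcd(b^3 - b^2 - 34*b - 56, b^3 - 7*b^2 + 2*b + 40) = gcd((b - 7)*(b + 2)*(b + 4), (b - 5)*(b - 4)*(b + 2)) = b + 2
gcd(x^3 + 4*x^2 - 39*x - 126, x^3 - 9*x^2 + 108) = x^2 - 3*x - 18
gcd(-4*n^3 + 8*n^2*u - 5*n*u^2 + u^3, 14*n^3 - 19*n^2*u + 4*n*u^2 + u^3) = 2*n^2 - 3*n*u + u^2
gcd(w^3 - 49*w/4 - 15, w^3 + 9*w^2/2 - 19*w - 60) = w^2 - 3*w/2 - 10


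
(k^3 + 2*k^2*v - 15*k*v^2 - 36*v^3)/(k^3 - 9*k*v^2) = (-k^2 + k*v + 12*v^2)/(k*(-k + 3*v))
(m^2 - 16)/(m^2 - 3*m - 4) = (m + 4)/(m + 1)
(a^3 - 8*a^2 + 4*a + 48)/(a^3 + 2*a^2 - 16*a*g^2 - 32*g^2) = (a^2 - 10*a + 24)/(a^2 - 16*g^2)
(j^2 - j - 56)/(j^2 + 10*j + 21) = (j - 8)/(j + 3)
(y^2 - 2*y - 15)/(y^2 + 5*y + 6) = (y - 5)/(y + 2)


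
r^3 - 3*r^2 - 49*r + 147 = (r - 7)*(r - 3)*(r + 7)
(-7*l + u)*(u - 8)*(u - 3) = -7*l*u^2 + 77*l*u - 168*l + u^3 - 11*u^2 + 24*u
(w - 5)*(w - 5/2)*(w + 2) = w^3 - 11*w^2/2 - 5*w/2 + 25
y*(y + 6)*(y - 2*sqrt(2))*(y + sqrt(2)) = y^4 - sqrt(2)*y^3 + 6*y^3 - 6*sqrt(2)*y^2 - 4*y^2 - 24*y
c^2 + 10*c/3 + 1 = (c + 1/3)*(c + 3)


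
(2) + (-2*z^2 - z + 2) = -2*z^2 - z + 4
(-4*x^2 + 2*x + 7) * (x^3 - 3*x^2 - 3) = -4*x^5 + 14*x^4 + x^3 - 9*x^2 - 6*x - 21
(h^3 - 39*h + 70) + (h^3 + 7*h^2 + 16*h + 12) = 2*h^3 + 7*h^2 - 23*h + 82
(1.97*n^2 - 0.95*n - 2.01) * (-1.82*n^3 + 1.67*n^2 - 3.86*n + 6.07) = -3.5854*n^5 + 5.0189*n^4 - 5.5325*n^3 + 12.2682*n^2 + 1.9921*n - 12.2007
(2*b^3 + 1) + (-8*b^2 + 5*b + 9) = 2*b^3 - 8*b^2 + 5*b + 10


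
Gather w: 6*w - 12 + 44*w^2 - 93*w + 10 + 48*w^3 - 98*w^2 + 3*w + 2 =48*w^3 - 54*w^2 - 84*w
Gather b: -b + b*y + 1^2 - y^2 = b*(y - 1) - y^2 + 1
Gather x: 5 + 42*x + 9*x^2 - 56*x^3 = -56*x^3 + 9*x^2 + 42*x + 5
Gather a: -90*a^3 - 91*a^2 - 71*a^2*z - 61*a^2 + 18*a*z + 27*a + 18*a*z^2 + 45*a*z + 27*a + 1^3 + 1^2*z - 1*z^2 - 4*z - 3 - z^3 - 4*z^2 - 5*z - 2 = -90*a^3 + a^2*(-71*z - 152) + a*(18*z^2 + 63*z + 54) - z^3 - 5*z^2 - 8*z - 4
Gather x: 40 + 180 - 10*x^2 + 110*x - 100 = -10*x^2 + 110*x + 120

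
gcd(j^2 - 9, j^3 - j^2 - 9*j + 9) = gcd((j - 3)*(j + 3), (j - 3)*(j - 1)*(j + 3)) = j^2 - 9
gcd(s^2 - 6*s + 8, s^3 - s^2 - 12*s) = s - 4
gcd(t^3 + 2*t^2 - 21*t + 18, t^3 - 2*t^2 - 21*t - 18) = 1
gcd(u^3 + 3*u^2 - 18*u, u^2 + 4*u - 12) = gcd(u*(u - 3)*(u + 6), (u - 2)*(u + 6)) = u + 6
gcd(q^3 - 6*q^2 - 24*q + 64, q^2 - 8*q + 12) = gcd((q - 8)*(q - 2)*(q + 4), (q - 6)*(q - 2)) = q - 2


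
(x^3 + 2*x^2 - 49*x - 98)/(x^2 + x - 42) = (x^2 - 5*x - 14)/(x - 6)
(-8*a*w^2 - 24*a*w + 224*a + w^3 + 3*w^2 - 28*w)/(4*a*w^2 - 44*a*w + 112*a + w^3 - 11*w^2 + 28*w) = (-8*a*w - 56*a + w^2 + 7*w)/(4*a*w - 28*a + w^2 - 7*w)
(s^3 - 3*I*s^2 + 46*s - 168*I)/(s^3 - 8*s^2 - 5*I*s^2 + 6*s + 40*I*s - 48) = (s^2 + 3*I*s + 28)/(s^2 + s*(-8 + I) - 8*I)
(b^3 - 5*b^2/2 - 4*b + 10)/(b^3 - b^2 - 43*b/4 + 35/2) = 2*(b + 2)/(2*b + 7)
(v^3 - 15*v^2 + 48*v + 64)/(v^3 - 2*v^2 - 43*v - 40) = (v - 8)/(v + 5)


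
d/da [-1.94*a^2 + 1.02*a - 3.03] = 1.02 - 3.88*a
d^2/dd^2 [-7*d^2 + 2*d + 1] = -14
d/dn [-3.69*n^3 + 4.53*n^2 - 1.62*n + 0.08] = -11.07*n^2 + 9.06*n - 1.62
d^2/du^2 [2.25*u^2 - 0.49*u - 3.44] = 4.50000000000000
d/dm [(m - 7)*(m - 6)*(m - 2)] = 3*m^2 - 30*m + 68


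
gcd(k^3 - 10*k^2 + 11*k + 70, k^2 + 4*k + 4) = k + 2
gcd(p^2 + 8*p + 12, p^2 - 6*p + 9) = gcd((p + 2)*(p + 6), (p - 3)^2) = 1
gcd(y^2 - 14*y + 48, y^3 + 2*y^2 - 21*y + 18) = 1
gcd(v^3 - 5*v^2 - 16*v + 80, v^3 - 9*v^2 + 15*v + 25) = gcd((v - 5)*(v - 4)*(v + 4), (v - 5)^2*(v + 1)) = v - 5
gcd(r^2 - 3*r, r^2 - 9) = r - 3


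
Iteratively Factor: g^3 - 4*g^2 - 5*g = (g + 1)*(g^2 - 5*g) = g*(g + 1)*(g - 5)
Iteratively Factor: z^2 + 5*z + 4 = (z + 4)*(z + 1)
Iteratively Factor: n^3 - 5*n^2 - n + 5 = (n + 1)*(n^2 - 6*n + 5) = (n - 1)*(n + 1)*(n - 5)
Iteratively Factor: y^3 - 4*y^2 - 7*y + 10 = (y + 2)*(y^2 - 6*y + 5) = (y - 5)*(y + 2)*(y - 1)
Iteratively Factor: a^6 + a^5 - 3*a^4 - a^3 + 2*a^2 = (a - 1)*(a^5 + 2*a^4 - a^3 - 2*a^2) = a*(a - 1)*(a^4 + 2*a^3 - a^2 - 2*a) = a*(a - 1)*(a + 1)*(a^3 + a^2 - 2*a) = a*(a - 1)^2*(a + 1)*(a^2 + 2*a) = a^2*(a - 1)^2*(a + 1)*(a + 2)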